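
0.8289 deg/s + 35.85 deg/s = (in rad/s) 0.6402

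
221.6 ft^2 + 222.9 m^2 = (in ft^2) 2621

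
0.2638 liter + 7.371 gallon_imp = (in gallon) 8.922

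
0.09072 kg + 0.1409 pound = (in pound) 0.3409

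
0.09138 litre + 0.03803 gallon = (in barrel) 0.00148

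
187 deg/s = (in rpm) 31.17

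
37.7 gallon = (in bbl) 0.8976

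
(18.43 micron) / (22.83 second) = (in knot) 1.569e-06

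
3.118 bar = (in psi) 45.22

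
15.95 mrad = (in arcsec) 3290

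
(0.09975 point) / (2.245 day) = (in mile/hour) 4.058e-10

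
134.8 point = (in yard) 0.05201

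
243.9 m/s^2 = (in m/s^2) 243.9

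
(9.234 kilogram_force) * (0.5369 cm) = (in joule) 0.4862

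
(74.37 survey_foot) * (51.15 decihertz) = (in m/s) 115.9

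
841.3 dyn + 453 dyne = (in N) 0.01294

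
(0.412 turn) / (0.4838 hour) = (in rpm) 0.01419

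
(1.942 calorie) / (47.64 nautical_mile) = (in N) 9.209e-05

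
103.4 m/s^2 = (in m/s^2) 103.4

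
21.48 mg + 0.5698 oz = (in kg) 0.01618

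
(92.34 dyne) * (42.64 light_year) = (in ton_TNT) 8.903e+04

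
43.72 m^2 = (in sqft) 470.6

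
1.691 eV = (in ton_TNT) 6.475e-29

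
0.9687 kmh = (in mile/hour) 0.6019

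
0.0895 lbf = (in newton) 0.3981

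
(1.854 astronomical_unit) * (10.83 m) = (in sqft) 3.233e+13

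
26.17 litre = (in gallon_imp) 5.757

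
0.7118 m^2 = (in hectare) 7.118e-05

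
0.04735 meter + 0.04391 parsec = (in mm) 1.355e+18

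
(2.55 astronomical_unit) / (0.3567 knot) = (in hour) 5.775e+08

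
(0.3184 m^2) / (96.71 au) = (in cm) 2.201e-12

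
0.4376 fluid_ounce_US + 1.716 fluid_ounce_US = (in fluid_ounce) 2.154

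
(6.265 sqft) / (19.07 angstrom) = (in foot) 1.001e+09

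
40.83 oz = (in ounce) 40.83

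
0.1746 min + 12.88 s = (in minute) 0.3893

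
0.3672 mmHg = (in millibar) 0.4896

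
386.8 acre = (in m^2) 1.565e+06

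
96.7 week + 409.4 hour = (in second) 5.996e+07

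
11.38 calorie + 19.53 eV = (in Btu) 0.04513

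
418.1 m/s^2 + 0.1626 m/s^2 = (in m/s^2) 418.3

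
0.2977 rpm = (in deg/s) 1.786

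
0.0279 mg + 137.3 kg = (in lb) 302.7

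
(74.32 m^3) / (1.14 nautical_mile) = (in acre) 8.698e-06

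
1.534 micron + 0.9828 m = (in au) 6.57e-12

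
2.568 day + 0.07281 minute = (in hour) 61.63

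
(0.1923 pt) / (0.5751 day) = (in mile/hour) 3.054e-09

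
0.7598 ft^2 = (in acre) 1.744e-05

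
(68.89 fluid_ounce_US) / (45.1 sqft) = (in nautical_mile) 2.625e-07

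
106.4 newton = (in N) 106.4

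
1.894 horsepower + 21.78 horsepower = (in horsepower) 23.67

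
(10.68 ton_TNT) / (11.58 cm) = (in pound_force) 8.675e+10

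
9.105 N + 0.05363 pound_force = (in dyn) 9.344e+05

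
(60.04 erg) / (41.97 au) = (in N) 9.563e-19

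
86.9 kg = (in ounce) 3065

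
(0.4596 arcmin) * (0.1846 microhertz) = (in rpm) 2.357e-10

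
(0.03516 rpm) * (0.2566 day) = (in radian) 81.63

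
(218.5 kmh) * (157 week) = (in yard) 6.303e+09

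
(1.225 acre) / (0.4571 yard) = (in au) 7.928e-08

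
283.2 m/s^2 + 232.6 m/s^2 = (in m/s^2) 515.8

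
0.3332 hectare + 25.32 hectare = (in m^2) 2.565e+05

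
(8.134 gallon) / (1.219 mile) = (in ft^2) 0.0001689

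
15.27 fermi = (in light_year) 1.614e-30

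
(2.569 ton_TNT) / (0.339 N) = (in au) 0.2119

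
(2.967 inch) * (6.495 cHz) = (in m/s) 0.004895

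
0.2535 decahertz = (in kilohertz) 0.002535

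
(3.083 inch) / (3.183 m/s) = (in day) 2.847e-07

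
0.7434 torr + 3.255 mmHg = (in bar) 0.005331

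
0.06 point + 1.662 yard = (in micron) 1.52e+06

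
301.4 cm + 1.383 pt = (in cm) 301.4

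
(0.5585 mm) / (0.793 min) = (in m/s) 1.174e-05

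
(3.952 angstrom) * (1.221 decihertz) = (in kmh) 1.737e-10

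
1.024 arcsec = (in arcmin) 0.01707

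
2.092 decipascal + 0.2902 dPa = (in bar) 2.382e-06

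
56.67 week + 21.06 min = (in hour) 9521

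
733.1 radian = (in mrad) 7.331e+05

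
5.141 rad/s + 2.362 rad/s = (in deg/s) 429.9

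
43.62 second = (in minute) 0.727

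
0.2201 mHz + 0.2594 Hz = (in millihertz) 259.6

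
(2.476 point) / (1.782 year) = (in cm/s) 1.554e-09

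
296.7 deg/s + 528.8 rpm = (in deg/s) 3470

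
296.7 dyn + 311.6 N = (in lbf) 70.05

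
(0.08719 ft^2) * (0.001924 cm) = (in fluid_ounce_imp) 0.005485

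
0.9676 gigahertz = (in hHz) 9.676e+06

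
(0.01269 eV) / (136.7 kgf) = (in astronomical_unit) 1.014e-35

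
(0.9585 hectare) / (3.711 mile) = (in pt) 4549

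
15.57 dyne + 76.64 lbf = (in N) 340.9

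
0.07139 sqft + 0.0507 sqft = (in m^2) 0.01134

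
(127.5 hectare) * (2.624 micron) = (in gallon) 883.8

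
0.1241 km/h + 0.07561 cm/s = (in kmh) 0.1268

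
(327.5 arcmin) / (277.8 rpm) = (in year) 1.038e-10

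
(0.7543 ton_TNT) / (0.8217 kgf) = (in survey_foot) 1.285e+09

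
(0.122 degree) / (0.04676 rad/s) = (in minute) 0.0007589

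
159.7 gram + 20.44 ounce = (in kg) 0.7392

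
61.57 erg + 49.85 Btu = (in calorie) 1.257e+04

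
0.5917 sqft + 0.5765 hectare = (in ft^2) 6.205e+04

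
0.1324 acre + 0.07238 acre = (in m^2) 828.7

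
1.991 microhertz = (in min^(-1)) 0.0001195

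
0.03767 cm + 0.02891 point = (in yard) 0.0004231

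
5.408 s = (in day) 6.259e-05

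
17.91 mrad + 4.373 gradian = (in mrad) 86.6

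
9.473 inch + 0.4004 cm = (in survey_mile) 0.000152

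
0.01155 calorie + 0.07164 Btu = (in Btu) 0.07169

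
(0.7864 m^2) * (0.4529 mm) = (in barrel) 0.00224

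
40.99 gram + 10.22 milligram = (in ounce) 1.446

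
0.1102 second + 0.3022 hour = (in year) 3.45e-05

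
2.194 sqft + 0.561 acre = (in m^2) 2270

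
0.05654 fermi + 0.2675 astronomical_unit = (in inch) 1.575e+12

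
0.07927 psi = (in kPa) 0.5465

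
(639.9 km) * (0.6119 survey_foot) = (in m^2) 1.193e+05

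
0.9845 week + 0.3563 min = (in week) 0.9845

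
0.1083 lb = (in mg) 4.912e+04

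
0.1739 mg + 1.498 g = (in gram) 1.498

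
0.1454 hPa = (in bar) 0.0001454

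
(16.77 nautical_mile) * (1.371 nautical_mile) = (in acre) 1.949e+04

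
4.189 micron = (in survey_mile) 2.603e-09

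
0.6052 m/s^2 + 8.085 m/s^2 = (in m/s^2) 8.69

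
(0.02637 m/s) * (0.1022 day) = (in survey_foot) 763.9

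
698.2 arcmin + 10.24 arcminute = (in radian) 0.2061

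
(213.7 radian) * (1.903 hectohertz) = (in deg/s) 2.33e+06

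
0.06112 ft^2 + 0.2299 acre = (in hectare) 0.09304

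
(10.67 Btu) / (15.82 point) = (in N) 2.017e+06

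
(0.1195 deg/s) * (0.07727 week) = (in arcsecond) 2.01e+07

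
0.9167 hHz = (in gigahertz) 9.167e-08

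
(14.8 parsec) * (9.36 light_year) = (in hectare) 4.044e+30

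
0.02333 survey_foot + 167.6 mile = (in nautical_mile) 145.6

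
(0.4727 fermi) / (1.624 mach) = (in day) 9.894e-24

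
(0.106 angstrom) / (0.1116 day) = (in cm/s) 1.099e-13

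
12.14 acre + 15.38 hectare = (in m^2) 2.029e+05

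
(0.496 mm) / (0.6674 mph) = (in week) 2.749e-09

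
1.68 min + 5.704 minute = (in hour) 0.1231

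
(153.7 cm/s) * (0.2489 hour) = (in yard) 1506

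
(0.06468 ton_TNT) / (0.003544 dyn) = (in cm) 7.636e+17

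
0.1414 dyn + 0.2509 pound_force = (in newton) 1.116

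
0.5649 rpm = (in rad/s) 0.05916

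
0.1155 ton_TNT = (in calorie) 1.155e+08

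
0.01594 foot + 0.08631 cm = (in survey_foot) 0.01877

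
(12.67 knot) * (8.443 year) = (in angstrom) 1.735e+19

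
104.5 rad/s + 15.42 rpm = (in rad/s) 106.1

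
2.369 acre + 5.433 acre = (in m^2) 3.157e+04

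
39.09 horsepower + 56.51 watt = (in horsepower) 39.17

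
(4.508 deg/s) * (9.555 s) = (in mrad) 751.8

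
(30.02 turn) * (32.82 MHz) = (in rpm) 5.912e+10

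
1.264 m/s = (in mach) 0.003712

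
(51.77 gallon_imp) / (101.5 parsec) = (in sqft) 8.089e-19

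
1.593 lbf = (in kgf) 0.7226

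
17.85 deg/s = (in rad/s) 0.3115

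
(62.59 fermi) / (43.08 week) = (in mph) 5.374e-21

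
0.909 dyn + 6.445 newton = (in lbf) 1.449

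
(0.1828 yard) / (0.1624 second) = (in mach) 0.003023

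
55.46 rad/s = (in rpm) 529.6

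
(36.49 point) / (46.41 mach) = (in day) 9.428e-12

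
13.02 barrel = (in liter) 2070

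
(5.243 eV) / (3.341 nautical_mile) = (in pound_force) 3.052e-23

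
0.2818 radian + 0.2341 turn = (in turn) 0.2789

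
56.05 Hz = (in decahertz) 5.605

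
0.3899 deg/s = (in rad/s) 0.006805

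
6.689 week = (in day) 46.82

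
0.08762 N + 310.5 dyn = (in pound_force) 0.0204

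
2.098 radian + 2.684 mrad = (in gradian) 133.7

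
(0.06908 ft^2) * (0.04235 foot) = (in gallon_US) 0.02188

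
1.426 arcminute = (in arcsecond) 85.56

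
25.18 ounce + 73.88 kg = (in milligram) 7.459e+07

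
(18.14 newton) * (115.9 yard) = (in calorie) 459.5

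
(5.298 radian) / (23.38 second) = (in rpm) 2.164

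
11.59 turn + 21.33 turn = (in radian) 206.8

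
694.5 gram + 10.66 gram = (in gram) 705.2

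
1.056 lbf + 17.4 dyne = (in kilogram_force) 0.479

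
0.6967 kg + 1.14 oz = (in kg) 0.729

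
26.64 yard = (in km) 0.02436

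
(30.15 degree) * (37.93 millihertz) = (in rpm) 0.1906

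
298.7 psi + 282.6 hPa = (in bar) 20.88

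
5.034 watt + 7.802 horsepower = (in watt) 5823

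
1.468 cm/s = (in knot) 0.02854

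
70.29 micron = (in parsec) 2.278e-21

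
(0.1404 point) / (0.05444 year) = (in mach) 8.473e-14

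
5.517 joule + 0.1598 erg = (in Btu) 0.005229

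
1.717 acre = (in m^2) 6948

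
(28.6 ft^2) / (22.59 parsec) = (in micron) 3.812e-12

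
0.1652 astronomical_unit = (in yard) 2.703e+10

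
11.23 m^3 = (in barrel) 70.63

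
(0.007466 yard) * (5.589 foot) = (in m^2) 0.01163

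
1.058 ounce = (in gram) 29.99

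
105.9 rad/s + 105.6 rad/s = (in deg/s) 1.212e+04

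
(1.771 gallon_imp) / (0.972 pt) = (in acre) 0.005802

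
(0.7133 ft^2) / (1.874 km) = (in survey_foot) 0.000116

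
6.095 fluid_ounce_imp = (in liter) 0.1732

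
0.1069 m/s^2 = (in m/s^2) 0.1069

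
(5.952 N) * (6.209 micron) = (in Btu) 3.503e-08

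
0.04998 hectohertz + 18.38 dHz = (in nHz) 6.836e+09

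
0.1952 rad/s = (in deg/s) 11.18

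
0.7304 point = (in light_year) 2.724e-20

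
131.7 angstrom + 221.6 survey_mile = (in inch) 1.404e+07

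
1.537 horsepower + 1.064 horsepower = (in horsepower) 2.601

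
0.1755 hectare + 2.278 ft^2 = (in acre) 0.4337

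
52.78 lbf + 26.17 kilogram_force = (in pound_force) 110.5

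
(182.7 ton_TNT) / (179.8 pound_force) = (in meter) 9.558e+08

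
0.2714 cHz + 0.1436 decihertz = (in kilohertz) 1.707e-05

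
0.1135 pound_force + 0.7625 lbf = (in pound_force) 0.876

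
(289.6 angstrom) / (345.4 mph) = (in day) 2.171e-15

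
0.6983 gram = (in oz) 0.02463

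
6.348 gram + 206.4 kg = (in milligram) 2.064e+08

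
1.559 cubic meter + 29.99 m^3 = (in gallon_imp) 6940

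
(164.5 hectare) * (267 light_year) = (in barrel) 2.614e+25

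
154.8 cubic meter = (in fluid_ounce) 5.234e+06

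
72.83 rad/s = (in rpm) 695.5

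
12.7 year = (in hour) 1.113e+05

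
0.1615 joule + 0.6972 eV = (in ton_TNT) 3.86e-11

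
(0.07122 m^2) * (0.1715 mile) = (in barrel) 123.6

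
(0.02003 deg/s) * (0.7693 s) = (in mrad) 0.2689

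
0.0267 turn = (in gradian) 10.68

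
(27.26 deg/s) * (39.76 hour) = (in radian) 6.81e+04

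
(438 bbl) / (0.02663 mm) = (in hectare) 261.5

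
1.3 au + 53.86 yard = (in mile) 1.208e+08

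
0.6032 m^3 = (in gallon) 159.3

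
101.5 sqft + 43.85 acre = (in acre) 43.85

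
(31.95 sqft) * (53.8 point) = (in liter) 56.34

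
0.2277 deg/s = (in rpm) 0.03795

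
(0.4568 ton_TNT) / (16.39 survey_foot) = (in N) 3.826e+08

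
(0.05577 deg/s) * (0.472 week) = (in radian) 277.9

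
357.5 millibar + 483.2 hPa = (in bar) 0.8407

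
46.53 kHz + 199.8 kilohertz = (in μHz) 2.463e+11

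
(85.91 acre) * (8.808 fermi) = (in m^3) 3.062e-09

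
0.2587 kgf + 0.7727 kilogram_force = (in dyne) 1.011e+06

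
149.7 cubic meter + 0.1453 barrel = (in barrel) 941.7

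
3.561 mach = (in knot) 2357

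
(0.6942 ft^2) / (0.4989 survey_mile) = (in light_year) 8.49e-21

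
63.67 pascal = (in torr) 0.4776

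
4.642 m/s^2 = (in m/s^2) 4.642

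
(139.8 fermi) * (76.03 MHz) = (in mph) 2.378e-05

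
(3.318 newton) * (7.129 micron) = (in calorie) 5.653e-06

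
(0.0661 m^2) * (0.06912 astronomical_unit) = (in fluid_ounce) 2.311e+13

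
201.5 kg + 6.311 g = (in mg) 2.015e+08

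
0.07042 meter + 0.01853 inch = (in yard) 0.07753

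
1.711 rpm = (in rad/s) 0.1792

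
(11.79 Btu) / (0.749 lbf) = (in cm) 3.734e+05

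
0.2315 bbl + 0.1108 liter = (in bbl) 0.2322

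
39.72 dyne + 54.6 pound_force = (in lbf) 54.6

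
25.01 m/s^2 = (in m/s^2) 25.01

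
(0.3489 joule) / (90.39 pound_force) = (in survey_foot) 0.002847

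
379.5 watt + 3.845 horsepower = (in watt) 3247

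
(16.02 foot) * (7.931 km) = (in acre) 9.569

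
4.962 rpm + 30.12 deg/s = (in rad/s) 1.045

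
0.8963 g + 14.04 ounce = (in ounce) 14.07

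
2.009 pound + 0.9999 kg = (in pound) 4.213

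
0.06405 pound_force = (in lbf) 0.06405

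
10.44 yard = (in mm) 9546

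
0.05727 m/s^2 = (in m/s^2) 0.05727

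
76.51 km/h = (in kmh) 76.51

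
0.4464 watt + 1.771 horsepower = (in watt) 1321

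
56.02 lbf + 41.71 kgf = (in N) 658.2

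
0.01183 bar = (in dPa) 1.183e+04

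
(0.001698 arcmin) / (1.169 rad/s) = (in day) 4.89e-12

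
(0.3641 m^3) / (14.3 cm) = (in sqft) 27.41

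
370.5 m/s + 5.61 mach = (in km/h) 8211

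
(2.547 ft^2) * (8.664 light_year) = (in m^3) 1.94e+16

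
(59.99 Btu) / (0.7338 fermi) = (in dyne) 8.625e+24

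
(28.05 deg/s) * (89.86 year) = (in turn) 2.208e+08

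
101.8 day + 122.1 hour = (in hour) 2565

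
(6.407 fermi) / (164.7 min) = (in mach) 1.904e-21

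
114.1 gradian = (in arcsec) 3.697e+05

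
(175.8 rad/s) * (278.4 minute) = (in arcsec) 6.057e+11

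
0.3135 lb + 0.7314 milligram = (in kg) 0.1422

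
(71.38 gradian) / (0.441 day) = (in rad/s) 2.943e-05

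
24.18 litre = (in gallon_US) 6.388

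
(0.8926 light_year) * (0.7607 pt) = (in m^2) 2.266e+12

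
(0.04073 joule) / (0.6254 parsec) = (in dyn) 2.111e-13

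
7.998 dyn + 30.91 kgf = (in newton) 303.1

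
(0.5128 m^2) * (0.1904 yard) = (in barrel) 0.5616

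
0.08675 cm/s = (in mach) 2.548e-06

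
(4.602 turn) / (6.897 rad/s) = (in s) 4.192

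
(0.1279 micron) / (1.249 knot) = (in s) 1.991e-07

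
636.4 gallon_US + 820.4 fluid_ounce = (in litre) 2433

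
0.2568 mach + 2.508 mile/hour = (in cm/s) 8856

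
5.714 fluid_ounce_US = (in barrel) 0.001063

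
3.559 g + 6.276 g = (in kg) 0.009835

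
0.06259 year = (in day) 22.85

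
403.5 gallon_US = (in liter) 1527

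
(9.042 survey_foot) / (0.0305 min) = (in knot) 2.927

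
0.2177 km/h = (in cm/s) 6.047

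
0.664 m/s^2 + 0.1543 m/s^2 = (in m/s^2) 0.8183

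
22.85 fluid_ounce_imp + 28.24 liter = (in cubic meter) 0.02889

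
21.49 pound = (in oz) 343.8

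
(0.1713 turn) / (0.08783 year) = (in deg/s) 2.226e-05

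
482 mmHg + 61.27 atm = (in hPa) 6.272e+04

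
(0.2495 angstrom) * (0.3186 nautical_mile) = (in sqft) 1.585e-07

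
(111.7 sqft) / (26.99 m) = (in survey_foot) 1.261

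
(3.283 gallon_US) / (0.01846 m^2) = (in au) 4.5e-12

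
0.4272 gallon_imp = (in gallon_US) 0.513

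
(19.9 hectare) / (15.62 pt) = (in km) 3.611e+04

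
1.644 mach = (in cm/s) 5.598e+04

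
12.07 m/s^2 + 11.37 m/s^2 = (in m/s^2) 23.44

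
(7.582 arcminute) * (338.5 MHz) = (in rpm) 7.129e+06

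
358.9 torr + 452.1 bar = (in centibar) 4.526e+04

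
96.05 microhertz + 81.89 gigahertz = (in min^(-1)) 4.913e+12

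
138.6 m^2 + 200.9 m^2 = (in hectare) 0.03395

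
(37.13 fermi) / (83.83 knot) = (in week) 1.424e-21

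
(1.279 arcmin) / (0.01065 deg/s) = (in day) 2.317e-05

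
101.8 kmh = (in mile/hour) 63.26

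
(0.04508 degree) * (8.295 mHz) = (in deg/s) 0.0003739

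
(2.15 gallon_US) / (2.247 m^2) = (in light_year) 3.828e-19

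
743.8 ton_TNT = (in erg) 3.112e+19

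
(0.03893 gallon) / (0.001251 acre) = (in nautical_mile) 1.572e-08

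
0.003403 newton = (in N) 0.003403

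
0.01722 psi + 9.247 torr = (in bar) 0.01352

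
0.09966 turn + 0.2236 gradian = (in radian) 0.6297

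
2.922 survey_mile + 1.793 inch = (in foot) 1.543e+04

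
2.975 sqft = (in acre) 6.83e-05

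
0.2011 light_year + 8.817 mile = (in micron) 1.903e+21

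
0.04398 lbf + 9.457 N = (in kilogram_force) 0.9843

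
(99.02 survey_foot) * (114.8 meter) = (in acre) 0.8562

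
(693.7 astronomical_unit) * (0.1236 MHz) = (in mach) 3.767e+16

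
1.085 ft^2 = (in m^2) 0.1008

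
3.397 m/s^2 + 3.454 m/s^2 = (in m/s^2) 6.851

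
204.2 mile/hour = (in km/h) 328.6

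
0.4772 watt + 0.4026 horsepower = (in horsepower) 0.4032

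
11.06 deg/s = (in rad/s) 0.193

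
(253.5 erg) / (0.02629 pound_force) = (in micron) 216.8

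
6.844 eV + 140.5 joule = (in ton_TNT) 3.358e-08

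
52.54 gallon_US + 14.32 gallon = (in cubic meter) 0.2531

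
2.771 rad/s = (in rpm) 26.46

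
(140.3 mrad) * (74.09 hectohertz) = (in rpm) 9926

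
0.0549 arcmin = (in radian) 1.597e-05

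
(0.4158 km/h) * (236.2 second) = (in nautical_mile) 0.01473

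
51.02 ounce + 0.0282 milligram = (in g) 1446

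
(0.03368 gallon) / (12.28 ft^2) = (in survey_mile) 6.944e-08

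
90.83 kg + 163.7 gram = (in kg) 90.99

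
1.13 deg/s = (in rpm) 0.1883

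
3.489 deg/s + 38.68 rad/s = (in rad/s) 38.74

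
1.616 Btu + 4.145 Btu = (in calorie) 1453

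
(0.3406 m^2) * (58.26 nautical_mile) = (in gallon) 9.708e+06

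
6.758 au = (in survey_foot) 3.317e+12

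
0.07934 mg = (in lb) 1.749e-07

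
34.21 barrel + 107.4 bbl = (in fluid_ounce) 7.613e+05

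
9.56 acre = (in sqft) 4.164e+05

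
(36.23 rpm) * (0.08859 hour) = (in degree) 6.933e+04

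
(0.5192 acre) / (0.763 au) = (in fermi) 1.841e+07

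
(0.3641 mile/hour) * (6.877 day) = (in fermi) 9.671e+19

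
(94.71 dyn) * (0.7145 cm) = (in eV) 4.224e+13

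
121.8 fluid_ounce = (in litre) 3.602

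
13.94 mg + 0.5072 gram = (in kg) 0.0005211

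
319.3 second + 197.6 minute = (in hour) 3.382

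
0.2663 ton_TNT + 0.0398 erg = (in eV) 6.954e+27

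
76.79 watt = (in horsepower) 0.103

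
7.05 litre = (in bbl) 0.04434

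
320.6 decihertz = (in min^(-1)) 1924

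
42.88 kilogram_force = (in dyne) 4.205e+07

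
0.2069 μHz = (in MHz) 2.069e-13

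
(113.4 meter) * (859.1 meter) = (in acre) 24.07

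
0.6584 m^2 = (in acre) 0.0001627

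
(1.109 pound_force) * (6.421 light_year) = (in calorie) 7.162e+16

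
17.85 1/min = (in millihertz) 297.5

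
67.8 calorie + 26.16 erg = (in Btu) 0.2689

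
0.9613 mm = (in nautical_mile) 5.191e-07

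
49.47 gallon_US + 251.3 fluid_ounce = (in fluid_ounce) 6583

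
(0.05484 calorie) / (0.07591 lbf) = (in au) 4.542e-12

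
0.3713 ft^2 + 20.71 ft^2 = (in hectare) 0.0001959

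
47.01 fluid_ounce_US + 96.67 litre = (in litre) 98.06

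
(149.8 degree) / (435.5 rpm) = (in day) 6.635e-07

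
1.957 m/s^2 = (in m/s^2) 1.957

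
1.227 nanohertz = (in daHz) 1.227e-10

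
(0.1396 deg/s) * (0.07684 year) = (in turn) 939.7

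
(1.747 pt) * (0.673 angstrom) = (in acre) 1.025e-17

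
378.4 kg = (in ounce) 1.335e+04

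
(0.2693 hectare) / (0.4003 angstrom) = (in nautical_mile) 3.633e+10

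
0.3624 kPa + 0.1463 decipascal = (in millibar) 3.624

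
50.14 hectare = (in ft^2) 5.397e+06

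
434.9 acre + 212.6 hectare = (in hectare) 388.6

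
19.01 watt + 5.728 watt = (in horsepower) 0.03317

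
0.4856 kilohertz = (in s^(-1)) 485.6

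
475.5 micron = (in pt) 1.348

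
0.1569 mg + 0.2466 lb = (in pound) 0.2466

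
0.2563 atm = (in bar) 0.2597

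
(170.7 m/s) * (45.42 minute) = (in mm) 4.652e+08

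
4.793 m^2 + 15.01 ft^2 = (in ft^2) 66.6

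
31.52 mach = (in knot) 2.086e+04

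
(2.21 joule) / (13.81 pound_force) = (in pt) 102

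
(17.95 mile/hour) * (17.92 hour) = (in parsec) 1.678e-11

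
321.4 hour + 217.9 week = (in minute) 2.216e+06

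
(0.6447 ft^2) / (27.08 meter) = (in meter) 0.002212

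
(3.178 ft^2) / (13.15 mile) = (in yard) 1.526e-05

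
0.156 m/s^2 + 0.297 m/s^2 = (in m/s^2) 0.453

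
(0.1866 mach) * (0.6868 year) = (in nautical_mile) 7.431e+05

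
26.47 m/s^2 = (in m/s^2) 26.47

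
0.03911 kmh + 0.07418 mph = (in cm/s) 4.403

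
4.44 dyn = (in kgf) 4.528e-06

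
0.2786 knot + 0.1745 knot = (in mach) 0.0006846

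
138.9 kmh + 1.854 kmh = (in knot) 76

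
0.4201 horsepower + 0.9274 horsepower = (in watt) 1005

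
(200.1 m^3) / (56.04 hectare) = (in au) 2.387e-15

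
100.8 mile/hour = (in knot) 87.59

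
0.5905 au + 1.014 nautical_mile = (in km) 8.834e+07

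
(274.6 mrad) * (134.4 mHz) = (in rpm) 0.3524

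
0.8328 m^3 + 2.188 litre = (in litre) 835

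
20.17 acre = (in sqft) 8.786e+05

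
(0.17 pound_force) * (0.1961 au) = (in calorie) 5.302e+09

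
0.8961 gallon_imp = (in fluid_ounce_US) 137.7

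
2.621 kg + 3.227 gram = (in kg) 2.624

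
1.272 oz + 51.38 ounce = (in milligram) 1.493e+06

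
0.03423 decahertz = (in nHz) 3.423e+08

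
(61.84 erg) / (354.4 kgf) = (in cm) 1.779e-07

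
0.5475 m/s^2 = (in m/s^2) 0.5475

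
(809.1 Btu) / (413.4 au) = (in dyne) 0.00138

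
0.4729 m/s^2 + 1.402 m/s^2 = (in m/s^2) 1.875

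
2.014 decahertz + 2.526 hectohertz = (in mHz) 2.727e+05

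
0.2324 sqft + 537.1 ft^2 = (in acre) 0.01234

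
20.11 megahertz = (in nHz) 2.011e+16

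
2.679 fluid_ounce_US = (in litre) 0.07923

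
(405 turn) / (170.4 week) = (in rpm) 0.0002358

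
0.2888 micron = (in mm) 0.0002888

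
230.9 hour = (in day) 9.621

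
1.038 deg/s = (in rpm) 0.173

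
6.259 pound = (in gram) 2839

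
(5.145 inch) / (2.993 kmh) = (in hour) 4.366e-05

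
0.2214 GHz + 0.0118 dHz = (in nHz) 2.214e+17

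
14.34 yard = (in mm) 1.311e+04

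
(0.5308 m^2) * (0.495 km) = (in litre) 2.627e+05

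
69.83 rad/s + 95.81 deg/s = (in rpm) 682.8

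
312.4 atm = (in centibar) 3.165e+04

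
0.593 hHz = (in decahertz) 5.93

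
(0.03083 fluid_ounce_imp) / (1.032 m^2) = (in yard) 9.283e-07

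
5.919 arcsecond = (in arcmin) 0.09865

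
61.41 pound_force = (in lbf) 61.41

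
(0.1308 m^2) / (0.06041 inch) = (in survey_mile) 0.05297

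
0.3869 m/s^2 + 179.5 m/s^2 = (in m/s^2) 179.9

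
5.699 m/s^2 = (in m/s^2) 5.699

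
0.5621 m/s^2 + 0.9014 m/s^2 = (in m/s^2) 1.464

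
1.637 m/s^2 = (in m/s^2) 1.637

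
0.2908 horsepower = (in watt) 216.8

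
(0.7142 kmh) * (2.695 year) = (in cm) 1.686e+09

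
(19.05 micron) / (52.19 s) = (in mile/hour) 8.165e-07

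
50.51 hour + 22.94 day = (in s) 2.164e+06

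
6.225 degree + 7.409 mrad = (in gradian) 7.388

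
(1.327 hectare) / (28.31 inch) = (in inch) 7.265e+05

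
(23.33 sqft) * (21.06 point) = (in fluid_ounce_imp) 566.7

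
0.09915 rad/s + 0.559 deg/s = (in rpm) 1.04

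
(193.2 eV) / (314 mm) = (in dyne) 9.858e-12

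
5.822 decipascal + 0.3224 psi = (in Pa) 2223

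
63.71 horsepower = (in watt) 4.751e+04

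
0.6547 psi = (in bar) 0.04514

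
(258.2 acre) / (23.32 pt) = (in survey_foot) 4.167e+08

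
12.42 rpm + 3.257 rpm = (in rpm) 15.68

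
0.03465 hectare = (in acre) 0.08562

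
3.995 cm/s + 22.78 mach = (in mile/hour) 1.735e+04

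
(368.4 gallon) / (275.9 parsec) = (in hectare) 1.638e-23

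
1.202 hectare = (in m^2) 1.202e+04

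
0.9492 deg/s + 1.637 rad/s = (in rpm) 15.79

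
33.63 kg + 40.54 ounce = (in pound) 76.68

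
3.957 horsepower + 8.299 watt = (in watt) 2959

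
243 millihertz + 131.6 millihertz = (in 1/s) 0.3746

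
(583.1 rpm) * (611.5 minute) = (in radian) 2.24e+06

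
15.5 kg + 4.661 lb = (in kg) 17.61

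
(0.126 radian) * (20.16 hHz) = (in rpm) 2426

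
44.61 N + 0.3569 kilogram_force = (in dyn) 4.811e+06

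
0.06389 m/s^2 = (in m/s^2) 0.06389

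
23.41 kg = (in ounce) 825.8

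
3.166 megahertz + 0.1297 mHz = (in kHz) 3166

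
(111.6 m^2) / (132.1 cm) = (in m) 84.48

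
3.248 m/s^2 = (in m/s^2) 3.248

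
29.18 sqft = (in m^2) 2.711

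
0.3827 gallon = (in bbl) 0.009112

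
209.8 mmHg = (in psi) 4.057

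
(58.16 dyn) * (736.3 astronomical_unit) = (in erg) 6.406e+17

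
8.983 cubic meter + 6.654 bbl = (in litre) 1.004e+04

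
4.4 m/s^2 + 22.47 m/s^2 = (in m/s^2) 26.87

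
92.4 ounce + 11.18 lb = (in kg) 7.691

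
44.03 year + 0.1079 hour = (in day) 1.607e+04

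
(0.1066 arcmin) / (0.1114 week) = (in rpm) 4.395e-09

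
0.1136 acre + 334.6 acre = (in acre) 334.7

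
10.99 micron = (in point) 0.03115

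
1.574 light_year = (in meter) 1.489e+16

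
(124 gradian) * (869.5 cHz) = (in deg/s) 970.4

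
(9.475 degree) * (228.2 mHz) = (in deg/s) 2.162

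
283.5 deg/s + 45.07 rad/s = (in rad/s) 50.02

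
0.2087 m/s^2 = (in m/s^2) 0.2087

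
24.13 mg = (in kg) 2.413e-05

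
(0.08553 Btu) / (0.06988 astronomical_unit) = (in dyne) 0.0008632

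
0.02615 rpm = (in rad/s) 0.002738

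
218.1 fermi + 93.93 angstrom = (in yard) 1.027e-08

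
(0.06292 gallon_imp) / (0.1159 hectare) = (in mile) 1.534e-10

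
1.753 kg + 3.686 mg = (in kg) 1.753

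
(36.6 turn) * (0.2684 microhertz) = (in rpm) 0.0005894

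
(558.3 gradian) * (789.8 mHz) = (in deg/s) 396.9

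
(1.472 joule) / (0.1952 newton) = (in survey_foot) 24.74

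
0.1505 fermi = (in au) 1.006e-27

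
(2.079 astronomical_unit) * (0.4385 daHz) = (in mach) 4.005e+09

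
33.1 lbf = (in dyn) 1.472e+07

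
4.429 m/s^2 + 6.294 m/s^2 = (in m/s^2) 10.72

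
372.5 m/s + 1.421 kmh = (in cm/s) 3.729e+04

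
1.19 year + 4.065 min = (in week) 62.05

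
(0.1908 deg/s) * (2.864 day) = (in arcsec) 1.7e+08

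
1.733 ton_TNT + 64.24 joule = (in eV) 4.526e+28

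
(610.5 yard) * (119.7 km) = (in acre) 1.651e+04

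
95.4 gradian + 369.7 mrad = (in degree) 107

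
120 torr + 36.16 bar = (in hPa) 3.632e+04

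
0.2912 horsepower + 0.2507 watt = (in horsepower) 0.2915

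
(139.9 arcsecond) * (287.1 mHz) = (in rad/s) 0.0001947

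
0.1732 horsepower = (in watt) 129.2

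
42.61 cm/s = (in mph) 0.9532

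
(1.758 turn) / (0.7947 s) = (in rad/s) 13.9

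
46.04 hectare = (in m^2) 4.604e+05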